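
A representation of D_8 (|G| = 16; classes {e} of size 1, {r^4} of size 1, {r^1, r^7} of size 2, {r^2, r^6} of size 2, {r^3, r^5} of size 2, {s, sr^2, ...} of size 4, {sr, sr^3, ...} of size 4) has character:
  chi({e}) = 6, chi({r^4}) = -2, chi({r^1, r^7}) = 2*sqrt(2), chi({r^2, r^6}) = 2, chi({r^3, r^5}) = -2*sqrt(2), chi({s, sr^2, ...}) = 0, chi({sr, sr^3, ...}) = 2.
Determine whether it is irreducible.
Not irreducible (reducible): <chi, chi> = 6 > 1.

Why: <chi, chi> = (1/|G|) sum_C |C| * |chi(C)|^2 = (1/16)[1*|6|^2 + 1*|-2|^2 + 2*|2*sqrt(2)|^2 + 2*|2|^2 + 2*|-2*sqrt(2)|^2 + 4*|0|^2 + 4*|2|^2]
  = (1/16)[(36) + (4) + (16) + (8) + (16) + (0) + (16)] = 96/16 = 6.
A character is irreducible iff <chi, chi> = 1, so this representation is reducible.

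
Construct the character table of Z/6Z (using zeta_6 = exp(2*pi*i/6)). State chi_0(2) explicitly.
Character table of Z/6Z (irreps indexed chi_0,...,chi_5 with chi_k(m) = zeta_6^(k*m), zeta_6 = exp(2*pi*i/6)):
  irrep \ class  {0} (size 1)  {1} (size 1)    {2} (size 1)    {3} (size 1)  {4} (size 1)    {5} (size 1)  
  chi_0          1             1               1               1             1               1             
  chi_1          1             exp(I*pi/3)     exp(2*I*pi/3)   -1            exp(-2*I*pi/3)  exp(-I*pi/3)  
  chi_2          1             exp(2*I*pi/3)   exp(-2*I*pi/3)  1             exp(2*I*pi/3)   exp(-2*I*pi/3)
  chi_3          1             -1              1               -1            1               -1            
  chi_4          1             exp(-2*I*pi/3)  exp(2*I*pi/3)   1             exp(-2*I*pi/3)  exp(2*I*pi/3) 
  chi_5          1             exp(-I*pi/3)    exp(-2*I*pi/3)  -1            exp(2*I*pi/3)   exp(I*pi/3)   

Spot check: chi_0(2) = zeta_6^(0*2) = zeta_6^0 = 1.

Proof sketch: Z/6Z is abelian, so all 6 irreducible complex representations are 1-dimensional. They are given by chi_k(m) = zeta_6^(k*m) for k = 0,...,5. Row orthogonality: sum_m chi_k(m) conj(chi_l(m)) = 6 * [k = l].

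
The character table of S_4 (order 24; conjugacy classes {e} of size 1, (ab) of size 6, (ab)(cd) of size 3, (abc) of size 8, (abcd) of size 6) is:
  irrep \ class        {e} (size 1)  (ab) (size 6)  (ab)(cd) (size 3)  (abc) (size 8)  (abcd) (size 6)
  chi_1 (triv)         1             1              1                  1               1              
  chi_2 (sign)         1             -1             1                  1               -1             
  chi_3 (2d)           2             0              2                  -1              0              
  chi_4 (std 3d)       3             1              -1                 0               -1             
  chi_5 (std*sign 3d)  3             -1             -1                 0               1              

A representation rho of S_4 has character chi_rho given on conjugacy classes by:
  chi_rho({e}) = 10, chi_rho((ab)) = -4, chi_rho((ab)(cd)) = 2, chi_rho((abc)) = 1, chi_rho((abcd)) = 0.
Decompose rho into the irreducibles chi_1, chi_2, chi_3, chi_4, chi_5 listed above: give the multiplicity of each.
Multiplicities: chi_1: 0, chi_2: 2, chi_3: 1, chi_4: 0, chi_5: 2.

Proof sketch: Use <chi_rho, chi> = (1/|G|) sum_C |C| * chi_rho(C) * conj(chi(C)) with |G| = 24 for each irreducible chi in the table:
  <chi_rho, chi_1> = (1/24)[1*(10)*conj(1) + 6*(-4)*conj(1) + 3*(2)*conj(1) + 8*(1)*conj(1) + 6*(0)*conj(1)]
      = (1/24)[(10) + (-24) + (6) + (8) + (0)] = 0/24 = 0
  <chi_rho, chi_2> = (1/24)[1*(10)*conj(1) + 6*(-4)*conj(-1) + 3*(2)*conj(1) + 8*(1)*conj(1) + 6*(0)*conj(-1)]
      = (1/24)[(10) + (24) + (6) + (8) + (0)] = 48/24 = 2
  <chi_rho, chi_3> = (1/24)[1*(10)*conj(2) + 6*(-4)*conj(0) + 3*(2)*conj(2) + 8*(1)*conj(-1) + 6*(0)*conj(0)]
      = (1/24)[(20) + (0) + (12) + (-8) + (0)] = 24/24 = 1
  <chi_rho, chi_4> = (1/24)[1*(10)*conj(3) + 6*(-4)*conj(1) + 3*(2)*conj(-1) + 8*(1)*conj(0) + 6*(0)*conj(-1)]
      = (1/24)[(30) + (-24) + (-6) + (0) + (0)] = 0/24 = 0
  <chi_rho, chi_5> = (1/24)[1*(10)*conj(3) + 6*(-4)*conj(-1) + 3*(2)*conj(-1) + 8*(1)*conj(0) + 6*(0)*conj(1)]
      = (1/24)[(30) + (24) + (-6) + (0) + (0)] = 48/24 = 2
Dimension check: dim(rho) = sum (mult * dim) = 0*1 + 2*1 + 1*2 + 0*3 + 2*3 = 10 = chi_rho(e) = 10.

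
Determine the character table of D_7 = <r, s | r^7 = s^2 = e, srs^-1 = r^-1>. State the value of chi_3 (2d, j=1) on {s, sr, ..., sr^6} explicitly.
Conjugacy classes: {e} of size 1, {r^1, r^6} of size 2, {r^2, r^5} of size 2, {r^3, r^4} of size 2, {s, sr, ..., sr^6} of size 7.
Character table:
  irrep \ class              {e} (size 1)  {r^1, r^6} (size 2)  {r^2, r^5} (size 2)  {r^3, r^4} (size 2)  {s, sr, ..., sr^6} (size 7)
  chi_1 (triv)               1             1                    1                    1                    1                          
  chi_2 (sign: r->1, s->-1)  1             1                    1                    1                    -1                         
  chi_3 (2d, j=1)            2             2*cos(2*pi/7)        -2*cos(3*pi/7)       -2*cos(pi/7)         0                          
  chi_4 (2d, j=2)            2             -2*cos(3*pi/7)       -2*cos(pi/7)         2*cos(2*pi/7)        0                          
  chi_5 (2d, j=3)            2             -2*cos(pi/7)         2*cos(2*pi/7)        -2*cos(3*pi/7)       0                          

Spot check: chi_3 (2d, j=1) on {s, sr, ..., sr^6} = 0.

Derivation: D_7 has order 2*7 = 14 with 5 conjugacy classes, hence 5 irreducibles. Sum of squared dims 1 + 1 + 4 + 4 + 4 = 14 = |G|. Linear characters come from the abelianisation; the 2-dimensional irreps have character r^k -> 2*cos(2*pi*j*k/7), reflections -> 0.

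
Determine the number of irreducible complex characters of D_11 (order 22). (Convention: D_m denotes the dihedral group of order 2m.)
7

Why: The number of irreducible complex representations of a finite group equals its number of conjugacy classes. D_11 has 7 conjugacy classes ((n+3)/2 for n odd), so D_11 (order 22) has exactly 7 irreducible complex representations.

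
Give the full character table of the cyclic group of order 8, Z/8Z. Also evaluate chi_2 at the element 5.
Character table of Z/8Z (irreps indexed chi_0,...,chi_7 with chi_k(m) = zeta_8^(k*m), zeta_8 = exp(2*pi*i/8)):
  irrep \ class  {0} (size 1)  {1} (size 1)    {2} (size 1)  {3} (size 1)    {4} (size 1)  {5} (size 1)    {6} (size 1)  {7} (size 1)  
  chi_0          1             1               1             1               1             1               1             1             
  chi_1          1             exp(I*pi/4)     I             exp(3*I*pi/4)   -1            exp(-3*I*pi/4)  -I            exp(-I*pi/4)  
  chi_2          1             I               -1            -I              1             I               -1            -I            
  chi_3          1             exp(3*I*pi/4)   -I            exp(I*pi/4)     -1            exp(-I*pi/4)    I             exp(-3*I*pi/4)
  chi_4          1             -1              1             -1              1             -1              1             -1            
  chi_5          1             exp(-3*I*pi/4)  I             exp(-I*pi/4)    -1            exp(I*pi/4)     -I            exp(3*I*pi/4) 
  chi_6          1             -I              -1            I               1             -I              -1            I             
  chi_7          1             exp(-I*pi/4)    -I            exp(-3*I*pi/4)  -1            exp(3*I*pi/4)   I             exp(I*pi/4)   

Spot check: chi_2(5) = zeta_8^(2*5) = zeta_8^10 = I.

Details: Z/8Z is abelian, so all 8 irreducible complex representations are 1-dimensional. They are given by chi_k(m) = zeta_8^(k*m) for k = 0,...,7. Row orthogonality: sum_m chi_k(m) conj(chi_l(m)) = 8 * [k = l].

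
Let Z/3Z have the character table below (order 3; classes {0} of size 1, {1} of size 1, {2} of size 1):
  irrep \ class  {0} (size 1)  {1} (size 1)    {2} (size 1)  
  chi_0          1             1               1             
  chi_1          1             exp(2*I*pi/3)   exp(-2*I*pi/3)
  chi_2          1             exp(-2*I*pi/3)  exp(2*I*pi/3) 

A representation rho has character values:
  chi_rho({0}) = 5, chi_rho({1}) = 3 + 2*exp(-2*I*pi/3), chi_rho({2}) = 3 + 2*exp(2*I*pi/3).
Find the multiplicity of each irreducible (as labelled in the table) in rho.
Multiplicities: chi_0: 3, chi_1: 0, chi_2: 2.

Justification: Use <chi_rho, chi> = (1/|G|) sum_C |C| * chi_rho(C) * conj(chi(C)) with |G| = 3 for each irreducible chi in the table:
  <chi_rho, chi_0> = (1/3)[1*(5)*conj(1) + 1*(3 + 2*exp(-2*I*pi/3))*conj(1) + 1*(3 + 2*exp(2*I*pi/3))*conj(1)]
      = (1/3)[(5) + (3 + 2*exp(-2*I*pi/3)) + (3 + 2*exp(2*I*pi/3))] = 9/3 = 3
  <chi_rho, chi_1> = (1/3)[1*(5)*conj(1) + 1*(3 + 2*exp(-2*I*pi/3))*conj(exp(2*I*pi/3)) + 1*(3 + 2*exp(2*I*pi/3))*conj(exp(-2*I*pi/3))]
      = (1/3)[(5) + (3*exp(-2*I*pi/3) + 2*exp(2*I*pi/3)) + (2*exp(-2*I*pi/3) + 3*exp(2*I*pi/3))] = 0/3 = 0
  <chi_rho, chi_2> = (1/3)[1*(5)*conj(1) + 1*(3 + 2*exp(-2*I*pi/3))*conj(exp(-2*I*pi/3)) + 1*(3 + 2*exp(2*I*pi/3))*conj(exp(2*I*pi/3))]
      = (1/3)[(5) + (2 + 3*exp(2*I*pi/3)) + (2 + 3*exp(-2*I*pi/3))] = 6/3 = 2
(Exp terms are combined using exp(i*s)*conj(exp(i*t)) = exp(i*(s-t)), and sums of them are collapsed using the identity that for every m > 1 the m distinct m-th roots of unity sum to 0, e.g. 1 + exp(2*I*pi/3) + exp(-2*I*pi/3) = 0.)
Dimension check: dim(rho) = sum (mult * dim) = 3*1 + 0*1 + 2*1 = 5 = chi_rho(e) = 5.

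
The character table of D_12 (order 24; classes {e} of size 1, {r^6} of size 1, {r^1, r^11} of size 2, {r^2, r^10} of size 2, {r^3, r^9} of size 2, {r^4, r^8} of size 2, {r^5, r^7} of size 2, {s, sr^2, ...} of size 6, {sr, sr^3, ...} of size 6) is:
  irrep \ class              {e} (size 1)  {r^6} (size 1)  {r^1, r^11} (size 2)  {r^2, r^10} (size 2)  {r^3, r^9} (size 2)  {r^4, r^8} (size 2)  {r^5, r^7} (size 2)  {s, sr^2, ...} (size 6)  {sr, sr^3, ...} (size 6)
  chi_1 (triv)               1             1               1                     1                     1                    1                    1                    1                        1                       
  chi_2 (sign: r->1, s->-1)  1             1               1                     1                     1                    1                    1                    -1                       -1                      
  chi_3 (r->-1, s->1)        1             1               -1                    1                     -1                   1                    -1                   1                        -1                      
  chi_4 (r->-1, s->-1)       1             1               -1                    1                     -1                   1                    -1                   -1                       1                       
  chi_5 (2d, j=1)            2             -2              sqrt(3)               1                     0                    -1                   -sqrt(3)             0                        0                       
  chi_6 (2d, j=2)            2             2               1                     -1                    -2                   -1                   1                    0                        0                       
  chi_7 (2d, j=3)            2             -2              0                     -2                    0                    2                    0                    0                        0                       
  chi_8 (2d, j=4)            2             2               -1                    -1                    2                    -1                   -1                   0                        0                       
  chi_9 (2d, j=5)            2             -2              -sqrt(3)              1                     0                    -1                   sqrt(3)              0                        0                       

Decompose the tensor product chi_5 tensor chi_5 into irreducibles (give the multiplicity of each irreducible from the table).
chi_5 tensor chi_5 = chi_1 + chi_2 + chi_6 (all other irreducibles have multiplicity 0).

Working: The character of a tensor product is the pointwise product (chi_5 * chi_5)(C) = chi_5(C) * chi_5(C):
  {e}: (2)*(2), {r^6}: (-2)*(-2), {r^1, r^11}: (sqrt(3))*(sqrt(3)), {r^2, r^10}: (1)*(1), {r^3, r^9}: (0)*(0), {r^4, r^8}: (-1)*(-1), {r^5, r^7}: (-sqrt(3))*(-sqrt(3)), {s, sr^2, ...}: (0)*(0), {sr, sr^3, ...}: (0)*(0)
so (chi_5 * chi_5) takes values
  {e} -> 4, {r^6} -> 4, {r^1, r^11} -> 3, {r^2, r^10} -> 1, {r^3, r^9} -> 0, {r^4, r^8} -> 1, {r^5, r^7} -> 3, {s, sr^2, ...} -> 0, {sr, sr^3, ...} -> 0.
Now take the inner product of this character with each irreducible chi from the table, <chi_5*chi_5, chi> = (1/24) sum_C |C| (chi_5*chi_5)(C) conj(chi(C)):
  <chi_5*chi_5, chi_1> = (1/24)[1*(4)*conj(1) + 1*(4)*conj(1) + 2*(3)*conj(1) + 2*(1)*conj(1) + 2*(0)*conj(1) + 2*(1)*conj(1) + 2*(3)*conj(1) + 6*(0)*conj(1) + 6*(0)*conj(1)]
      = (1/24)[(4) + (4) + (6) + (2) + (0) + (2) + (6) + (0) + (0)] = 24/24 = 1
  <chi_5*chi_5, chi_2> = (1/24)[1*(4)*conj(1) + 1*(4)*conj(1) + 2*(3)*conj(1) + 2*(1)*conj(1) + 2*(0)*conj(1) + 2*(1)*conj(1) + 2*(3)*conj(1) + 6*(0)*conj(-1) + 6*(0)*conj(-1)]
      = (1/24)[(4) + (4) + (6) + (2) + (0) + (2) + (6) + (0) + (0)] = 24/24 = 1
  <chi_5*chi_5, chi_3> = (1/24)[1*(4)*conj(1) + 1*(4)*conj(1) + 2*(3)*conj(-1) + 2*(1)*conj(1) + 2*(0)*conj(-1) + 2*(1)*conj(1) + 2*(3)*conj(-1) + 6*(0)*conj(1) + 6*(0)*conj(-1)]
      = (1/24)[(4) + (4) + (-6) + (2) + (0) + (2) + (-6) + (0) + (0)] = 0/24 = 0
  <chi_5*chi_5, chi_4> = (1/24)[1*(4)*conj(1) + 1*(4)*conj(1) + 2*(3)*conj(-1) + 2*(1)*conj(1) + 2*(0)*conj(-1) + 2*(1)*conj(1) + 2*(3)*conj(-1) + 6*(0)*conj(-1) + 6*(0)*conj(1)]
      = (1/24)[(4) + (4) + (-6) + (2) + (0) + (2) + (-6) + (0) + (0)] = 0/24 = 0
  <chi_5*chi_5, chi_5> = (1/24)[1*(4)*conj(2) + 1*(4)*conj(-2) + 2*(3)*conj(sqrt(3)) + 2*(1)*conj(1) + 2*(0)*conj(0) + 2*(1)*conj(-1) + 2*(3)*conj(-sqrt(3)) + 6*(0)*conj(0) + 6*(0)*conj(0)]
      = (1/24)[(8) + (-8) + (6*sqrt(3)) + (2) + (0) + (-2) + (-6*sqrt(3)) + (0) + (0)] = 0/24 = 0
  <chi_5*chi_5, chi_6> = (1/24)[1*(4)*conj(2) + 1*(4)*conj(2) + 2*(3)*conj(1) + 2*(1)*conj(-1) + 2*(0)*conj(-2) + 2*(1)*conj(-1) + 2*(3)*conj(1) + 6*(0)*conj(0) + 6*(0)*conj(0)]
      = (1/24)[(8) + (8) + (6) + (-2) + (0) + (-2) + (6) + (0) + (0)] = 24/24 = 1
  <chi_5*chi_5, chi_7> = (1/24)[1*(4)*conj(2) + 1*(4)*conj(-2) + 2*(3)*conj(0) + 2*(1)*conj(-2) + 2*(0)*conj(0) + 2*(1)*conj(2) + 2*(3)*conj(0) + 6*(0)*conj(0) + 6*(0)*conj(0)]
      = (1/24)[(8) + (-8) + (0) + (-4) + (0) + (4) + (0) + (0) + (0)] = 0/24 = 0
  <chi_5*chi_5, chi_8> = (1/24)[1*(4)*conj(2) + 1*(4)*conj(2) + 2*(3)*conj(-1) + 2*(1)*conj(-1) + 2*(0)*conj(2) + 2*(1)*conj(-1) + 2*(3)*conj(-1) + 6*(0)*conj(0) + 6*(0)*conj(0)]
      = (1/24)[(8) + (8) + (-6) + (-2) + (0) + (-2) + (-6) + (0) + (0)] = 0/24 = 0
  <chi_5*chi_5, chi_9> = (1/24)[1*(4)*conj(2) + 1*(4)*conj(-2) + 2*(3)*conj(-sqrt(3)) + 2*(1)*conj(1) + 2*(0)*conj(0) + 2*(1)*conj(-1) + 2*(3)*conj(sqrt(3)) + 6*(0)*conj(0) + 6*(0)*conj(0)]
      = (1/24)[(8) + (-8) + (-6*sqrt(3)) + (2) + (0) + (-2) + (6*sqrt(3)) + (0) + (0)] = 0/24 = 0
Hence the multiplicities are chi_1: 1, chi_2: 1, chi_6: 1. Dimension check: dim(chi_5)*dim(chi_5) = 2*2 = 4 and sum (mult * dim) = 1*1 + 1*1 + 1*2 = 4.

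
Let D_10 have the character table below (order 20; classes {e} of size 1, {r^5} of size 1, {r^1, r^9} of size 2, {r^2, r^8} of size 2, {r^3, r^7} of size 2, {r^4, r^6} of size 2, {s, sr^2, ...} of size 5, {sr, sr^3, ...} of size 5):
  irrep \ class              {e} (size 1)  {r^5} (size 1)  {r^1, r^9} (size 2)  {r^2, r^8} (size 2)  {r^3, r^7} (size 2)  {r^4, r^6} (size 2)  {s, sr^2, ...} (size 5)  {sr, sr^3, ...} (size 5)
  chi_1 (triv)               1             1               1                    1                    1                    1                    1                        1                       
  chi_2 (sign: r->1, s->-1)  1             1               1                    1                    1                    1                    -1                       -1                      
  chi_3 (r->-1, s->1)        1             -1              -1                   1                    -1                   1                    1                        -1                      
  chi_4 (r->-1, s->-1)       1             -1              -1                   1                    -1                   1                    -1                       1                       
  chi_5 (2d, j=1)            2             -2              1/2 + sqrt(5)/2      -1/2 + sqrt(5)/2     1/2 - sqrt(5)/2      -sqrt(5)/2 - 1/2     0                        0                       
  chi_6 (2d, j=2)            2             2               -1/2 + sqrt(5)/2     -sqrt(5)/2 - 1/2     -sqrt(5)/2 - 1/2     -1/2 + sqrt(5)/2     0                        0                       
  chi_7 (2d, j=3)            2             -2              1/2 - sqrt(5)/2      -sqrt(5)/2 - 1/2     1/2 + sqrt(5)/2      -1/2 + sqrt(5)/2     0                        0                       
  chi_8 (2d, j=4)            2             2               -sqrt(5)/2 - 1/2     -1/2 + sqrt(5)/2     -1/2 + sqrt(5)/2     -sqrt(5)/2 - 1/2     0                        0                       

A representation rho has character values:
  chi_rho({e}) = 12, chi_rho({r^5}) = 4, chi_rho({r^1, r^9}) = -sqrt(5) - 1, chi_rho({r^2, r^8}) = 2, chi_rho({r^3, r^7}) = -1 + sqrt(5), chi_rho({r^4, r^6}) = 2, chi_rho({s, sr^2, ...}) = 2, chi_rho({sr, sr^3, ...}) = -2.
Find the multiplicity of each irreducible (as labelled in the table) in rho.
Multiplicities: chi_1: 1, chi_2: 1, chi_3: 2, chi_4: 0, chi_5: 0, chi_6: 1, chi_7: 1, chi_8: 2.

Details: Use <chi_rho, chi> = (1/|G|) sum_C |C| * chi_rho(C) * conj(chi(C)) with |G| = 20 for each irreducible chi in the table:
  <chi_rho, chi_1> = (1/20)[1*(12)*conj(1) + 1*(4)*conj(1) + 2*(-sqrt(5) - 1)*conj(1) + 2*(2)*conj(1) + 2*(-1 + sqrt(5))*conj(1) + 2*(2)*conj(1) + 5*(2)*conj(1) + 5*(-2)*conj(1)]
      = (1/20)[(12) + (4) + (-2*sqrt(5) - 2) + (4) + (-2 + 2*sqrt(5)) + (4) + (10) + (-10)] = 20/20 = 1
  <chi_rho, chi_2> = (1/20)[1*(12)*conj(1) + 1*(4)*conj(1) + 2*(-sqrt(5) - 1)*conj(1) + 2*(2)*conj(1) + 2*(-1 + sqrt(5))*conj(1) + 2*(2)*conj(1) + 5*(2)*conj(-1) + 5*(-2)*conj(-1)]
      = (1/20)[(12) + (4) + (-2*sqrt(5) - 2) + (4) + (-2 + 2*sqrt(5)) + (4) + (-10) + (10)] = 20/20 = 1
  <chi_rho, chi_3> = (1/20)[1*(12)*conj(1) + 1*(4)*conj(-1) + 2*(-sqrt(5) - 1)*conj(-1) + 2*(2)*conj(1) + 2*(-1 + sqrt(5))*conj(-1) + 2*(2)*conj(1) + 5*(2)*conj(1) + 5*(-2)*conj(-1)]
      = (1/20)[(12) + (-4) + (2 + 2*sqrt(5)) + (4) + (2 - 2*sqrt(5)) + (4) + (10) + (10)] = 40/20 = 2
  <chi_rho, chi_4> = (1/20)[1*(12)*conj(1) + 1*(4)*conj(-1) + 2*(-sqrt(5) - 1)*conj(-1) + 2*(2)*conj(1) + 2*(-1 + sqrt(5))*conj(-1) + 2*(2)*conj(1) + 5*(2)*conj(-1) + 5*(-2)*conj(1)]
      = (1/20)[(12) + (-4) + (2 + 2*sqrt(5)) + (4) + (2 - 2*sqrt(5)) + (4) + (-10) + (-10)] = 0/20 = 0
  <chi_rho, chi_5> = (1/20)[1*(12)*conj(2) + 1*(4)*conj(-2) + 2*(-sqrt(5) - 1)*conj(1/2 + sqrt(5)/2) + 2*(2)*conj(-1/2 + sqrt(5)/2) + 2*(-1 + sqrt(5))*conj(1/2 - sqrt(5)/2) + 2*(2)*conj(-sqrt(5)/2 - 1/2) + 5*(2)*conj(0) + 5*(-2)*conj(0)]
      = (1/20)[(24) + (-8) + (-6 - 2*sqrt(5)) + (-2 + 2*sqrt(5)) + (-6 + 2*sqrt(5)) + (-2*sqrt(5) - 2) + (0) + (0)] = 0/20 = 0
  <chi_rho, chi_6> = (1/20)[1*(12)*conj(2) + 1*(4)*conj(2) + 2*(-sqrt(5) - 1)*conj(-1/2 + sqrt(5)/2) + 2*(2)*conj(-sqrt(5)/2 - 1/2) + 2*(-1 + sqrt(5))*conj(-sqrt(5)/2 - 1/2) + 2*(2)*conj(-1/2 + sqrt(5)/2) + 5*(2)*conj(0) + 5*(-2)*conj(0)]
      = (1/20)[(24) + (8) + (-4) + (-2*sqrt(5) - 2) + (-4) + (-2 + 2*sqrt(5)) + (0) + (0)] = 20/20 = 1
  <chi_rho, chi_7> = (1/20)[1*(12)*conj(2) + 1*(4)*conj(-2) + 2*(-sqrt(5) - 1)*conj(1/2 - sqrt(5)/2) + 2*(2)*conj(-sqrt(5)/2 - 1/2) + 2*(-1 + sqrt(5))*conj(1/2 + sqrt(5)/2) + 2*(2)*conj(-1/2 + sqrt(5)/2) + 5*(2)*conj(0) + 5*(-2)*conj(0)]
      = (1/20)[(24) + (-8) + (4) + (-2*sqrt(5) - 2) + (4) + (-2 + 2*sqrt(5)) + (0) + (0)] = 20/20 = 1
  <chi_rho, chi_8> = (1/20)[1*(12)*conj(2) + 1*(4)*conj(2) + 2*(-sqrt(5) - 1)*conj(-sqrt(5)/2 - 1/2) + 2*(2)*conj(-1/2 + sqrt(5)/2) + 2*(-1 + sqrt(5))*conj(-1/2 + sqrt(5)/2) + 2*(2)*conj(-sqrt(5)/2 - 1/2) + 5*(2)*conj(0) + 5*(-2)*conj(0)]
      = (1/20)[(24) + (8) + (2*sqrt(5) + 6) + (-2 + 2*sqrt(5)) + (6 - 2*sqrt(5)) + (-2*sqrt(5) - 2) + (0) + (0)] = 40/20 = 2
Dimension check: dim(rho) = sum (mult * dim) = 1*1 + 1*1 + 2*1 + 0*1 + 0*2 + 1*2 + 1*2 + 2*2 = 12 = chi_rho(e) = 12.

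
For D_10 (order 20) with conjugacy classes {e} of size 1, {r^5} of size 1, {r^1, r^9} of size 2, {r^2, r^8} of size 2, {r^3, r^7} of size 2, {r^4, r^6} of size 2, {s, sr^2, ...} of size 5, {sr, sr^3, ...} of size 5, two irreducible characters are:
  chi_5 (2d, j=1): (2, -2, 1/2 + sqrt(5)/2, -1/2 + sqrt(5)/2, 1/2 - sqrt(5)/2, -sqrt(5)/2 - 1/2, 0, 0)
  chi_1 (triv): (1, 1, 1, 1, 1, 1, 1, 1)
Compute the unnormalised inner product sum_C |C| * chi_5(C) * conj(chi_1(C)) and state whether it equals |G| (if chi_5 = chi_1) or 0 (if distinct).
Sum = 0; so <chi_5, chi_1> = 0 (distinct irreducibles are orthogonal).

Solution. Compute term by term over conjugacy classes (|C| * chi_5(C) * conj(chi_1(C))):
  1*(2)*conj(1) + 1*(-2)*conj(1) + 2*(1/2 + sqrt(5)/2)*conj(1) + 2*(-1/2 + sqrt(5)/2)*conj(1) + 2*(1/2 - sqrt(5)/2)*conj(1) + 2*(-sqrt(5)/2 - 1/2)*conj(1) + 5*(0)*conj(1) + 5*(0)*conj(1)
  = (2) + (-2) + (1 + sqrt(5)) + (-1 + sqrt(5)) + (1 - sqrt(5)) + (-sqrt(5) - 1) + (0) + (0)
  = 0.
Dividing by |G| = 20 gives 0/20 = 0, matching the row-orthogonality relation <chi_5, chi_1> = [chi_5 = chi_1].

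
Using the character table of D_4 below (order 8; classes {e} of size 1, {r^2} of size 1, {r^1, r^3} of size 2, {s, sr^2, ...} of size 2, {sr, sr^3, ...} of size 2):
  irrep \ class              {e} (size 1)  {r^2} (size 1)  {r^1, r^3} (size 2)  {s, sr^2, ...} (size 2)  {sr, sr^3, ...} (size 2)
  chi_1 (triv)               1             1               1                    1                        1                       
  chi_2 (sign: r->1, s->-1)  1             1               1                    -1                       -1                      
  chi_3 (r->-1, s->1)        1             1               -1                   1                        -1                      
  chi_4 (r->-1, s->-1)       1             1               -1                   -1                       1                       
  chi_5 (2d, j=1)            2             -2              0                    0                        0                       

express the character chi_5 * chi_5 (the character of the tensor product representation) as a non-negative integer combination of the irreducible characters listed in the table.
chi_5 tensor chi_5 = chi_1 + chi_2 + chi_3 + chi_4 (all other irreducibles have multiplicity 0).

Argument: The character of a tensor product is the pointwise product (chi_5 * chi_5)(C) = chi_5(C) * chi_5(C):
  {e}: (2)*(2), {r^2}: (-2)*(-2), {r^1, r^3}: (0)*(0), {s, sr^2, ...}: (0)*(0), {sr, sr^3, ...}: (0)*(0)
so (chi_5 * chi_5) takes values
  {e} -> 4, {r^2} -> 4, {r^1, r^3} -> 0, {s, sr^2, ...} -> 0, {sr, sr^3, ...} -> 0.
Now take the inner product of this character with each irreducible chi from the table, <chi_5*chi_5, chi> = (1/8) sum_C |C| (chi_5*chi_5)(C) conj(chi(C)):
  <chi_5*chi_5, chi_1> = (1/8)[1*(4)*conj(1) + 1*(4)*conj(1) + 2*(0)*conj(1) + 2*(0)*conj(1) + 2*(0)*conj(1)]
      = (1/8)[(4) + (4) + (0) + (0) + (0)] = 8/8 = 1
  <chi_5*chi_5, chi_2> = (1/8)[1*(4)*conj(1) + 1*(4)*conj(1) + 2*(0)*conj(1) + 2*(0)*conj(-1) + 2*(0)*conj(-1)]
      = (1/8)[(4) + (4) + (0) + (0) + (0)] = 8/8 = 1
  <chi_5*chi_5, chi_3> = (1/8)[1*(4)*conj(1) + 1*(4)*conj(1) + 2*(0)*conj(-1) + 2*(0)*conj(1) + 2*(0)*conj(-1)]
      = (1/8)[(4) + (4) + (0) + (0) + (0)] = 8/8 = 1
  <chi_5*chi_5, chi_4> = (1/8)[1*(4)*conj(1) + 1*(4)*conj(1) + 2*(0)*conj(-1) + 2*(0)*conj(-1) + 2*(0)*conj(1)]
      = (1/8)[(4) + (4) + (0) + (0) + (0)] = 8/8 = 1
  <chi_5*chi_5, chi_5> = (1/8)[1*(4)*conj(2) + 1*(4)*conj(-2) + 2*(0)*conj(0) + 2*(0)*conj(0) + 2*(0)*conj(0)]
      = (1/8)[(8) + (-8) + (0) + (0) + (0)] = 0/8 = 0
Hence the multiplicities are chi_1: 1, chi_2: 1, chi_3: 1, chi_4: 1. Dimension check: dim(chi_5)*dim(chi_5) = 2*2 = 4 and sum (mult * dim) = 1*1 + 1*1 + 1*1 + 1*1 = 4.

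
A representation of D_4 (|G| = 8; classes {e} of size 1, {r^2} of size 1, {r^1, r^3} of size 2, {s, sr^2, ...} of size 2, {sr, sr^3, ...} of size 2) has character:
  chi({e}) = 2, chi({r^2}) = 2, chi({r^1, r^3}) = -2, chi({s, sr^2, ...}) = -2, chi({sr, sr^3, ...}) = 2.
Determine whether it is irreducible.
Not irreducible (reducible): <chi, chi> = 4 > 1.

Working: <chi, chi> = (1/|G|) sum_C |C| * |chi(C)|^2 = (1/8)[1*|2|^2 + 1*|2|^2 + 2*|-2|^2 + 2*|-2|^2 + 2*|2|^2]
  = (1/8)[(4) + (4) + (8) + (8) + (8)] = 32/8 = 4.
A character is irreducible iff <chi, chi> = 1, so this representation is reducible.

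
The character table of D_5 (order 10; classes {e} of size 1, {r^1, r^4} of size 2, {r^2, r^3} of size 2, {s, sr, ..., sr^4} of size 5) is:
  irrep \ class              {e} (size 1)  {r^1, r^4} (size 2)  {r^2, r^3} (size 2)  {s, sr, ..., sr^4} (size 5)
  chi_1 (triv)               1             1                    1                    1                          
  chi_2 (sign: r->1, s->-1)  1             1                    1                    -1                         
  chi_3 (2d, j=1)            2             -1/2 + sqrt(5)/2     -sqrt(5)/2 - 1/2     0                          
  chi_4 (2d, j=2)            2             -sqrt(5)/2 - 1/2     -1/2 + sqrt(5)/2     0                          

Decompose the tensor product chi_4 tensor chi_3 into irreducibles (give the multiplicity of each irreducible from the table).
chi_4 tensor chi_3 = chi_3 + chi_4 (all other irreducibles have multiplicity 0).

Reasoning: The character of a tensor product is the pointwise product (chi_4 * chi_3)(C) = chi_4(C) * chi_3(C):
  {e}: (2)*(2), {r^1, r^4}: (-sqrt(5)/2 - 1/2)*(-1/2 + sqrt(5)/2), {r^2, r^3}: (-1/2 + sqrt(5)/2)*(-sqrt(5)/2 - 1/2), {s, sr, ..., sr^4}: (0)*(0)
so (chi_4 * chi_3) takes values
  {e} -> 4, {r^1, r^4} -> -1, {r^2, r^3} -> -1, {s, sr, ..., sr^4} -> 0.
Now take the inner product of this character with each irreducible chi from the table, <chi_4*chi_3, chi> = (1/10) sum_C |C| (chi_4*chi_3)(C) conj(chi(C)):
  <chi_4*chi_3, chi_1> = (1/10)[1*(4)*conj(1) + 2*(-1)*conj(1) + 2*(-1)*conj(1) + 5*(0)*conj(1)]
      = (1/10)[(4) + (-2) + (-2) + (0)] = 0/10 = 0
  <chi_4*chi_3, chi_2> = (1/10)[1*(4)*conj(1) + 2*(-1)*conj(1) + 2*(-1)*conj(1) + 5*(0)*conj(-1)]
      = (1/10)[(4) + (-2) + (-2) + (0)] = 0/10 = 0
  <chi_4*chi_3, chi_3> = (1/10)[1*(4)*conj(2) + 2*(-1)*conj(-1/2 + sqrt(5)/2) + 2*(-1)*conj(-sqrt(5)/2 - 1/2) + 5*(0)*conj(0)]
      = (1/10)[(8) + (1 - sqrt(5)) + (1 + sqrt(5)) + (0)] = 10/10 = 1
  <chi_4*chi_3, chi_4> = (1/10)[1*(4)*conj(2) + 2*(-1)*conj(-sqrt(5)/2 - 1/2) + 2*(-1)*conj(-1/2 + sqrt(5)/2) + 5*(0)*conj(0)]
      = (1/10)[(8) + (1 + sqrt(5)) + (1 - sqrt(5)) + (0)] = 10/10 = 1
Hence the multiplicities are chi_3: 1, chi_4: 1. Dimension check: dim(chi_4)*dim(chi_3) = 2*2 = 4 and sum (mult * dim) = 1*2 + 1*2 = 4.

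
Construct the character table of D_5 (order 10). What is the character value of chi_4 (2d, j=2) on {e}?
Conjugacy classes: {e} of size 1, {r^1, r^4} of size 2, {r^2, r^3} of size 2, {s, sr, ..., sr^4} of size 5.
Character table:
  irrep \ class              {e} (size 1)  {r^1, r^4} (size 2)  {r^2, r^3} (size 2)  {s, sr, ..., sr^4} (size 5)
  chi_1 (triv)               1             1                    1                    1                          
  chi_2 (sign: r->1, s->-1)  1             1                    1                    -1                         
  chi_3 (2d, j=1)            2             -1/2 + sqrt(5)/2     -sqrt(5)/2 - 1/2     0                          
  chi_4 (2d, j=2)            2             -sqrt(5)/2 - 1/2     -1/2 + sqrt(5)/2     0                          

Spot check: chi_4 (2d, j=2) on {e} = 2.

Justification: D_5 has order 2*5 = 10 with 4 conjugacy classes, hence 4 irreducibles. Sum of squared dims 1 + 1 + 4 + 4 = 10 = |G|. Linear characters come from the abelianisation; the 2-dimensional irreps have character r^k -> 2*cos(2*pi*j*k/5), reflections -> 0.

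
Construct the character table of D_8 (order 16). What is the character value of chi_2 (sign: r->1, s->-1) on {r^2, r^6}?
Conjugacy classes: {e} of size 1, {r^4} of size 1, {r^1, r^7} of size 2, {r^2, r^6} of size 2, {r^3, r^5} of size 2, {s, sr^2, ...} of size 4, {sr, sr^3, ...} of size 4.
Character table:
  irrep \ class              {e} (size 1)  {r^4} (size 1)  {r^1, r^7} (size 2)  {r^2, r^6} (size 2)  {r^3, r^5} (size 2)  {s, sr^2, ...} (size 4)  {sr, sr^3, ...} (size 4)
  chi_1 (triv)               1             1               1                    1                    1                    1                        1                       
  chi_2 (sign: r->1, s->-1)  1             1               1                    1                    1                    -1                       -1                      
  chi_3 (r->-1, s->1)        1             1               -1                   1                    -1                   1                        -1                      
  chi_4 (r->-1, s->-1)       1             1               -1                   1                    -1                   -1                       1                       
  chi_5 (2d, j=1)            2             -2              sqrt(2)              0                    -sqrt(2)             0                        0                       
  chi_6 (2d, j=2)            2             2               0                    -2                   0                    0                        0                       
  chi_7 (2d, j=3)            2             -2              -sqrt(2)             0                    sqrt(2)              0                        0                       

Spot check: chi_2 (sign: r->1, s->-1) on {r^2, r^6} = 1.

Justification: D_8 has order 2*8 = 16 with 7 conjugacy classes, hence 7 irreducibles. Sum of squared dims 1 + 1 + 1 + 1 + 4 + 4 + 4 = 16 = |G|. Linear characters come from the abelianisation; the 2-dimensional irreps have character r^k -> 2*cos(2*pi*j*k/8), reflections -> 0.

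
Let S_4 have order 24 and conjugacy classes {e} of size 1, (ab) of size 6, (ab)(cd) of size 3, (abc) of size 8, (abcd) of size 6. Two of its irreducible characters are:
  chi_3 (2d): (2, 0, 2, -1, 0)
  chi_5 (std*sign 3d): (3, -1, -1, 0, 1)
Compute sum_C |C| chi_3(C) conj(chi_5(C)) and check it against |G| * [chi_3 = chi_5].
Sum = 0; so <chi_3, chi_5> = 0 (distinct irreducibles are orthogonal).

Details: Compute term by term over conjugacy classes (|C| * chi_3(C) * conj(chi_5(C))):
  1*(2)*conj(3) + 6*(0)*conj(-1) + 3*(2)*conj(-1) + 8*(-1)*conj(0) + 6*(0)*conj(1)
  = (6) + (0) + (-6) + (0) + (0)
  = 0.
Dividing by |G| = 24 gives 0/24 = 0, matching the row-orthogonality relation <chi_3, chi_5> = [chi_3 = chi_5].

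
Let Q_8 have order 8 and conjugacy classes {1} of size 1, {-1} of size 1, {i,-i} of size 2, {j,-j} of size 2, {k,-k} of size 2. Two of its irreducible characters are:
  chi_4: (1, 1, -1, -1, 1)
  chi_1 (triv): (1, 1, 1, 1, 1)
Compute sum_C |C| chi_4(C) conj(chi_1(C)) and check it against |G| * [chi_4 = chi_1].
Sum = 0; so <chi_4, chi_1> = 0 (distinct irreducibles are orthogonal).

Details: Compute term by term over conjugacy classes (|C| * chi_4(C) * conj(chi_1(C))):
  1*(1)*conj(1) + 1*(1)*conj(1) + 2*(-1)*conj(1) + 2*(-1)*conj(1) + 2*(1)*conj(1)
  = (1) + (1) + (-2) + (-2) + (2)
  = 0.
Dividing by |G| = 8 gives 0/8 = 0, matching the row-orthogonality relation <chi_4, chi_1> = [chi_4 = chi_1].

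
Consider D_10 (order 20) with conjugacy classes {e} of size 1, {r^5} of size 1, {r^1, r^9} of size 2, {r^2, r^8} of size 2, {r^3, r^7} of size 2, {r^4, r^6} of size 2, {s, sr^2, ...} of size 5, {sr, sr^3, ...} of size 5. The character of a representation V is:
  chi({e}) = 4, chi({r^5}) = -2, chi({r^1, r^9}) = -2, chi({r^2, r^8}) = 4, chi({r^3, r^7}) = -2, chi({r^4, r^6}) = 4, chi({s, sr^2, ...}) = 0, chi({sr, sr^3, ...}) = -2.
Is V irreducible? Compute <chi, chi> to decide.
Not irreducible (reducible): <chi, chi> = 6 > 1.

Reasoning: <chi, chi> = (1/|G|) sum_C |C| * |chi(C)|^2 = (1/20)[1*|4|^2 + 1*|-2|^2 + 2*|-2|^2 + 2*|4|^2 + 2*|-2|^2 + 2*|4|^2 + 5*|0|^2 + 5*|-2|^2]
  = (1/20)[(16) + (4) + (8) + (32) + (8) + (32) + (0) + (20)] = 120/20 = 6.
A character is irreducible iff <chi, chi> = 1, so this representation is reducible.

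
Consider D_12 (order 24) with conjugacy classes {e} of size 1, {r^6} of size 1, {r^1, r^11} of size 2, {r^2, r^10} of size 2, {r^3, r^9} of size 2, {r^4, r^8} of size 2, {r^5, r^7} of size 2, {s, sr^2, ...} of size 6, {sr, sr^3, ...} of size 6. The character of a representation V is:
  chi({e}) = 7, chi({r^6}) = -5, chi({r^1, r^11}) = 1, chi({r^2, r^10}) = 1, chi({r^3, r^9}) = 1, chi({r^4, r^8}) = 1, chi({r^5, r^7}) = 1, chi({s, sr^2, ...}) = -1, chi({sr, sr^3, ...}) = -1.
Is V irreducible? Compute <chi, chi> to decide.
Not irreducible (reducible): <chi, chi> = 4 > 1.

Solution. <chi, chi> = (1/|G|) sum_C |C| * |chi(C)|^2 = (1/24)[1*|7|^2 + 1*|-5|^2 + 2*|1|^2 + 2*|1|^2 + 2*|1|^2 + 2*|1|^2 + 2*|1|^2 + 6*|-1|^2 + 6*|-1|^2]
  = (1/24)[(49) + (25) + (2) + (2) + (2) + (2) + (2) + (6) + (6)] = 96/24 = 4.
A character is irreducible iff <chi, chi> = 1, so this representation is reducible.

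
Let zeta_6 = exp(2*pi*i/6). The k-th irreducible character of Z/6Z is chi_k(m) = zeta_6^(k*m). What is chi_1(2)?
chi_1(2) = zeta_6^2 = exp(2*I*pi/3)

Details: chi_1(2) = zeta_6^(1*2) = zeta_6^2. Since zeta_6^6 = 1, this equals zeta_6^2 = exp(2*pi*i*2/6) = exp(2*I*pi/3).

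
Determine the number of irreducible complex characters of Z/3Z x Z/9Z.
27

Proof sketch: The number of irreducible complex representations of a finite group equals its number of conjugacy classes. Z/3Z x Z/9Z is abelian of order 27, so every element is its own conjugacy class: 27 classes, so Z/3Z x Z/9Z (order 27) has exactly 27 irreducible complex representations.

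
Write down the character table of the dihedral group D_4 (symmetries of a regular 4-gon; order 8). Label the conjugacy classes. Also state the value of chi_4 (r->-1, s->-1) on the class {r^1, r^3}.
Conjugacy classes: {e} of size 1, {r^2} of size 1, {r^1, r^3} of size 2, {s, sr^2, ...} of size 2, {sr, sr^3, ...} of size 2.
Character table:
  irrep \ class              {e} (size 1)  {r^2} (size 1)  {r^1, r^3} (size 2)  {s, sr^2, ...} (size 2)  {sr, sr^3, ...} (size 2)
  chi_1 (triv)               1             1               1                    1                        1                       
  chi_2 (sign: r->1, s->-1)  1             1               1                    -1                       -1                      
  chi_3 (r->-1, s->1)        1             1               -1                   1                        -1                      
  chi_4 (r->-1, s->-1)       1             1               -1                   -1                       1                       
  chi_5 (2d, j=1)            2             -2              0                    0                        0                       

Spot check: chi_4 (r->-1, s->-1) on {r^1, r^3} = -1.

D_4 has order 2*4 = 8 with 5 conjugacy classes, hence 5 irreducibles. Sum of squared dims 1 + 1 + 1 + 1 + 4 = 8 = |G|. Linear characters come from the abelianisation; the 2-dimensional irreps have character r^k -> 2*cos(2*pi*j*k/4), reflections -> 0.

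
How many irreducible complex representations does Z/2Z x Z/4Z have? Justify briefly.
8

Explanation: The number of irreducible complex representations of a finite group equals its number of conjugacy classes. Z/2Z x Z/4Z is abelian of order 8, so every element is its own conjugacy class: 8 classes, so Z/2Z x Z/4Z (order 8) has exactly 8 irreducible complex representations.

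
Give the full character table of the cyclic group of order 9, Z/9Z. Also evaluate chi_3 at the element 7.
Character table of Z/9Z (irreps indexed chi_0,...,chi_8 with chi_k(m) = zeta_9^(k*m), zeta_9 = exp(2*pi*i/9)):
  irrep \ class  {0} (size 1)  {1} (size 1)    {2} (size 1)    {3} (size 1)    {4} (size 1)    {5} (size 1)    {6} (size 1)    {7} (size 1)    {8} (size 1)  
  chi_0          1             1               1               1               1               1               1               1               1             
  chi_1          1             exp(2*I*pi/9)   exp(4*I*pi/9)   exp(2*I*pi/3)   exp(8*I*pi/9)   exp(-8*I*pi/9)  exp(-2*I*pi/3)  exp(-4*I*pi/9)  exp(-2*I*pi/9)
  chi_2          1             exp(4*I*pi/9)   exp(8*I*pi/9)   exp(-2*I*pi/3)  exp(-2*I*pi/9)  exp(2*I*pi/9)   exp(2*I*pi/3)   exp(-8*I*pi/9)  exp(-4*I*pi/9)
  chi_3          1             exp(2*I*pi/3)   exp(-2*I*pi/3)  1               exp(2*I*pi/3)   exp(-2*I*pi/3)  1               exp(2*I*pi/3)   exp(-2*I*pi/3)
  chi_4          1             exp(8*I*pi/9)   exp(-2*I*pi/9)  exp(2*I*pi/3)   exp(-4*I*pi/9)  exp(4*I*pi/9)   exp(-2*I*pi/3)  exp(2*I*pi/9)   exp(-8*I*pi/9)
  chi_5          1             exp(-8*I*pi/9)  exp(2*I*pi/9)   exp(-2*I*pi/3)  exp(4*I*pi/9)   exp(-4*I*pi/9)  exp(2*I*pi/3)   exp(-2*I*pi/9)  exp(8*I*pi/9) 
  chi_6          1             exp(-2*I*pi/3)  exp(2*I*pi/3)   1               exp(-2*I*pi/3)  exp(2*I*pi/3)   1               exp(-2*I*pi/3)  exp(2*I*pi/3) 
  chi_7          1             exp(-4*I*pi/9)  exp(-8*I*pi/9)  exp(2*I*pi/3)   exp(2*I*pi/9)   exp(-2*I*pi/9)  exp(-2*I*pi/3)  exp(8*I*pi/9)   exp(4*I*pi/9) 
  chi_8          1             exp(-2*I*pi/9)  exp(-4*I*pi/9)  exp(-2*I*pi/3)  exp(-8*I*pi/9)  exp(8*I*pi/9)   exp(2*I*pi/3)   exp(4*I*pi/9)   exp(2*I*pi/9) 

Spot check: chi_3(7) = zeta_9^(3*7) = zeta_9^21 = exp(2*I*pi/3).

Derivation: Z/9Z is abelian, so all 9 irreducible complex representations are 1-dimensional. They are given by chi_k(m) = zeta_9^(k*m) for k = 0,...,8. Row orthogonality: sum_m chi_k(m) conj(chi_l(m)) = 9 * [k = l].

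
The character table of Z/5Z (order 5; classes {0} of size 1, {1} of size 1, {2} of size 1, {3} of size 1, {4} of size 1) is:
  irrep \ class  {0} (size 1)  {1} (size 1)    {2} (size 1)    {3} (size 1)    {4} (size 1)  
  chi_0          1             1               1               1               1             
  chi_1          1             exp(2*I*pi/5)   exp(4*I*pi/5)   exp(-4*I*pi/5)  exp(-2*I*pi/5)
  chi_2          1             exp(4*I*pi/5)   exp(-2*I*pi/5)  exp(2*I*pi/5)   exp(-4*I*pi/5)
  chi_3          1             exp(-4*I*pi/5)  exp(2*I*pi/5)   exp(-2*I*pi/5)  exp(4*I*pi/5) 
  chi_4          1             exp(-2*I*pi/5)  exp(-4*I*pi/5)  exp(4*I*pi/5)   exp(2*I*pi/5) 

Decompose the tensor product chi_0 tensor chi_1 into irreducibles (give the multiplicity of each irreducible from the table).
chi_0 tensor chi_1 = chi_1 (all other irreducibles have multiplicity 0).

Why: The character of a tensor product is the pointwise product (chi_0 * chi_1)(C) = chi_0(C) * chi_1(C):
  {0}: (1)*(1), {1}: (1)*(exp(2*I*pi/5)), {2}: (1)*(exp(4*I*pi/5)), {3}: (1)*(exp(-4*I*pi/5)), {4}: (1)*(exp(-2*I*pi/5))
so (chi_0 * chi_1) takes values
  {0} -> 1, {1} -> exp(2*I*pi/5), {2} -> exp(4*I*pi/5), {3} -> exp(-4*I*pi/5), {4} -> exp(-2*I*pi/5).
Now take the inner product of this character with each irreducible chi from the table, <chi_0*chi_1, chi> = (1/5) sum_C |C| (chi_0*chi_1)(C) conj(chi(C)):
  <chi_0*chi_1, chi_0> = (1/5)[1*(1)*conj(1) + 1*(exp(2*I*pi/5))*conj(1) + 1*(exp(4*I*pi/5))*conj(1) + 1*(exp(-4*I*pi/5))*conj(1) + 1*(exp(-2*I*pi/5))*conj(1)]
      = (1/5)[(1) + (exp(2*I*pi/5)) + (exp(4*I*pi/5)) + (exp(-4*I*pi/5)) + (exp(-2*I*pi/5))] = 0/5 = 0
  <chi_0*chi_1, chi_1> = (1/5)[1*(1)*conj(1) + 1*(exp(2*I*pi/5))*conj(exp(2*I*pi/5)) + 1*(exp(4*I*pi/5))*conj(exp(4*I*pi/5)) + 1*(exp(-4*I*pi/5))*conj(exp(-4*I*pi/5)) + 1*(exp(-2*I*pi/5))*conj(exp(-2*I*pi/5))]
      = (1/5)[(1) + (1) + (1) + (1) + (1)] = 5/5 = 1
  <chi_0*chi_1, chi_2> = (1/5)[1*(1)*conj(1) + 1*(exp(2*I*pi/5))*conj(exp(4*I*pi/5)) + 1*(exp(4*I*pi/5))*conj(exp(-2*I*pi/5)) + 1*(exp(-4*I*pi/5))*conj(exp(2*I*pi/5)) + 1*(exp(-2*I*pi/5))*conj(exp(-4*I*pi/5))]
      = (1/5)[(1) + (exp(-2*I*pi/5)) + (exp(-4*I*pi/5)) + (exp(4*I*pi/5)) + (exp(2*I*pi/5))] = 0/5 = 0
  <chi_0*chi_1, chi_3> = (1/5)[1*(1)*conj(1) + 1*(exp(2*I*pi/5))*conj(exp(-4*I*pi/5)) + 1*(exp(4*I*pi/5))*conj(exp(2*I*pi/5)) + 1*(exp(-4*I*pi/5))*conj(exp(-2*I*pi/5)) + 1*(exp(-2*I*pi/5))*conj(exp(4*I*pi/5))]
      = (1/5)[(1) + (exp(-4*I*pi/5)) + (exp(2*I*pi/5)) + (exp(-2*I*pi/5)) + (exp(4*I*pi/5))] = 0/5 = 0
  <chi_0*chi_1, chi_4> = (1/5)[1*(1)*conj(1) + 1*(exp(2*I*pi/5))*conj(exp(-2*I*pi/5)) + 1*(exp(4*I*pi/5))*conj(exp(-4*I*pi/5)) + 1*(exp(-4*I*pi/5))*conj(exp(4*I*pi/5)) + 1*(exp(-2*I*pi/5))*conj(exp(2*I*pi/5))]
      = (1/5)[(1) + (exp(4*I*pi/5)) + (exp(-2*I*pi/5)) + (exp(2*I*pi/5)) + (exp(-4*I*pi/5))] = 0/5 = 0
(Exp terms are combined using exp(i*s)*conj(exp(i*t)) = exp(i*(s-t)), and sums of them are collapsed using the identity that for every m > 1 the m distinct m-th roots of unity sum to 0, e.g. 1 + exp(2*I*pi/3) + exp(-2*I*pi/3) = 0.)
Hence the multiplicities are chi_1: 1. Dimension check: dim(chi_0)*dim(chi_1) = 1*1 = 1 and sum (mult * dim) = 1*1 = 1.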